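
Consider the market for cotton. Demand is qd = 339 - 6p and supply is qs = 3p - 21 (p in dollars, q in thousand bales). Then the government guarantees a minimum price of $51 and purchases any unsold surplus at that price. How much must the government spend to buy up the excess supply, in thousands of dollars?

5049

Equilibrium: 339 - 6p = 3p - 21, so 360 = 9p and p* = 40, q* = 99.
Since 51 > 40, the floor is binding.
At p = 51: qd = 339 - 6·51 = 33 and qs = 3·51 - 21 = 132.
Surplus = qs - qd = 99.
Government expenditure = surplus × support price = 99 × 51 = 5049.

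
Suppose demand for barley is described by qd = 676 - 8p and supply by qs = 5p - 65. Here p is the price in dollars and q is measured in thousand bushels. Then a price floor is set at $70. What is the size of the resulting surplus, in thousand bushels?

169

Setting quantity demanded equal to quantity supplied, 676 - 8p = 5p - 65, gives p* = 57 and q* = 220.
The floor of 70 is above the equilibrium price 57, so it binds.
At p = 70: qd = 676 - 8·70 = 116 and qs = 5·70 - 65 = 285.
Surplus = qs - qd = 285 - 116 = 169.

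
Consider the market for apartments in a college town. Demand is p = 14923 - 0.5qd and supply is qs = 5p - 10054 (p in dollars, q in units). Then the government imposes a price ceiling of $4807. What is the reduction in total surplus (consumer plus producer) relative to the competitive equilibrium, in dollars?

Rearranging demand gives qd = 29846 - 2p. Setting quantity demanded equal to quantity supplied, 29846 - 2p = 5p - 10054, gives p* = 5700 and q* = 18446.
Since 4807 < 5700, the ceiling is binding.
At p = 4807: qd = 29846 - 2·4807 = 20232 and qs = 5·4807 - 10054 = 13981.
Quantity traded falls to 13981. At q = 13981 the demand price is (29846 - 13981)/2 = 7932.5 and the supply price is (10054 + 13981)/5 = 4807.
Deadweight loss = ½ · (7932.5 - 4807) · (18446 - 13981) = ½ · 3125.5 · 4465 = 6977678.75.

6977678.75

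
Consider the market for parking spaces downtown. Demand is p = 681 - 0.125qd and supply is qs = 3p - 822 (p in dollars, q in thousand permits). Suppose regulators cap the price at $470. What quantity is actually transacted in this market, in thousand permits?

588

Rearranging demand gives qd = 5448 - 8p. Equilibrium: 5448 - 8p = 3p - 822, so 6270 = 11p and p* = 570, q* = 888.
The ceiling of 470 is below the equilibrium price 570, so it binds.
At p = 470: qd = 5448 - 8·470 = 1688 and qs = 3·470 - 822 = 588.
The quantity actually transacted is the short side, supply: 588.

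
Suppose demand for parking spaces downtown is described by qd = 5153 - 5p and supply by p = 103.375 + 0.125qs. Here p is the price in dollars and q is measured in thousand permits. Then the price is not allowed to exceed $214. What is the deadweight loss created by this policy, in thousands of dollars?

629366.4

Rearranging supply gives qs = 8p - 827. Equilibrium: 5153 - 5p = 8p - 827, so 5980 = 13p and p* = 460, q* = 2853.
Because the ceiling (214) lies below the market-clearing price, it is binding.
At p = 214: qd = 5153 - 5·214 = 4083 and qs = 8·214 - 827 = 885.
Quantity traded falls to 885. At q = 885 the demand price is (5153 - 885)/5 = 853.6 and the supply price is (827 + 885)/8 = 214.
Deadweight loss = ½ · (853.6 - 214) · (2853 - 885) = ½ · 639.6 · 1968 = 629366.4.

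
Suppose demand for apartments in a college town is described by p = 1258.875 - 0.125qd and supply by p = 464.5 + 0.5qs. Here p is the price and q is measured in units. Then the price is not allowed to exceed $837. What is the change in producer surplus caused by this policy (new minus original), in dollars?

-265104

Rearranging demand gives qd = 10071 - 8p; rearranging supply gives qs = 2p - 929. Setting quantity demanded equal to quantity supplied, 10071 - 8p = 2p - 929, gives p* = 1100 and q* = 1271.
The ceiling of 837 is below the equilibrium price 1100, so it binds.
At p = 837: qd = 10071 - 8·837 = 3375 and qs = 2·837 - 929 = 745.
Producer surplus without the control is ½ · (1100 - 464.5) · 1271 = 403860.25.
With the ceiling, producers sell 745 units at 837, so PS = ½ · (837 - 464.5) · 745 = 138756.25.
Change in producer surplus = 138756.25 - 403860.25 = -265104.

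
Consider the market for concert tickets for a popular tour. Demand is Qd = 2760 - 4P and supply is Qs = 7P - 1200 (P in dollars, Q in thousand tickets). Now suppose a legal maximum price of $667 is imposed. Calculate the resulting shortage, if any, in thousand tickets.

0

Equilibrium: 2760 - 4P = 7P - 1200, so 3960 = 11P and P* = 360, Q* = 1320.
Since 667 is above P* = 360, the ceiling does not bind and the free-market outcome prevails.
Since the control does not bind, there is no shortage.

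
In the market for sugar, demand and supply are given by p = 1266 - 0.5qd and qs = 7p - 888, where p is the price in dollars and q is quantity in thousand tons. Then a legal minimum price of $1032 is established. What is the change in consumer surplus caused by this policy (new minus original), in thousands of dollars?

Rearranging demand gives qd = 2532 - 2p. Setting quantity demanded equal to quantity supplied, 2532 - 2p = 7p - 888, gives p* = 380 and q* = 1772.
The floor of 1032 is above the equilibrium price 380, so it binds.
At p = 1032: qd = 2532 - 2·1032 = 468 and qs = 7·1032 - 888 = 6336.
Consumer surplus without the control is ½ · (1266 - 380) · 1772 = 784996.
With the floor, consumers buy 468 units at 1032, so CS = ½ · (1266 - 1032) · 468 = 54756.
Change in consumer surplus = 54756 - 784996 = -730240.

-730240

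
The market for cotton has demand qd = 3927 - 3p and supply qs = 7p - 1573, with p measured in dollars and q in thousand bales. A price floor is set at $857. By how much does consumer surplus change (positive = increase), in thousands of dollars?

Equilibrium: 3927 - 3p = 7p - 1573, so 5500 = 10p and p* = 550, q* = 2277.
Since 857 > 550, the floor is binding.
At p = 857: qd = 3927 - 3·857 = 1356 and qs = 7·857 - 1573 = 4426.
Consumer surplus without the control is ½ · (1309 - 550) · 2277 = 864121.5.
With the floor, consumers buy 1356 units at 857, so CS = ½ · (1309 - 857) · 1356 = 306456.
Change in consumer surplus = 306456 - 864121.5 = -557665.5.

-557665.5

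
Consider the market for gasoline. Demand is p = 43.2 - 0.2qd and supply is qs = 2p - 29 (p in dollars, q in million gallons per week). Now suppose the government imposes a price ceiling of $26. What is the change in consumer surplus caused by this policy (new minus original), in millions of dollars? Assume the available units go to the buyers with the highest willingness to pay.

Rearranging demand gives qd = 216 - 5p. Setting quantity demanded equal to quantity supplied, 216 - 5p = 2p - 29, gives p* = 35 and q* = 41.
Because the ceiling (26) lies below the market-clearing price, it is binding.
At p = 26: qd = 216 - 5·26 = 86 and qs = 2·26 - 29 = 23.
Consumer surplus without the control is ½ · (43.2 - 35) · 41 = 168.1.
With the ceiling, 23 units are sold at 26 (assume they go to the highest-value buyers). The demand price at q = 23 is 38.6, so CS = ½ · [(43.2 - 26) + (38.6 - 26)] · 23 = 342.7.
Change in consumer surplus = 342.7 - 168.1 = 174.6.

174.6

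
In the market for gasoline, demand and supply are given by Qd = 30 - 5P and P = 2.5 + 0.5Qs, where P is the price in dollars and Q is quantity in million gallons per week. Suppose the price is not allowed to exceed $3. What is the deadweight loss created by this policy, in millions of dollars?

5.6

Rearranging supply gives Qs = 2P - 5. In a free market, 30 - 5P = 2P - 5 gives the equilibrium P* = 5, Q* = 5.
Since 3 < 5, the ceiling is binding.
At P = 3: Qd = 30 - 5·3 = 15 and Qs = 2·3 - 5 = 1.
Quantity traded falls to 1. At Q = 1 the demand price is (30 - 1)/5 = 5.8 and the supply price is (5 + 1)/2 = 3.
Deadweight loss = ½ · (5.8 - 3) · (5 - 1) = ½ · 2.8 · 4 = 5.6.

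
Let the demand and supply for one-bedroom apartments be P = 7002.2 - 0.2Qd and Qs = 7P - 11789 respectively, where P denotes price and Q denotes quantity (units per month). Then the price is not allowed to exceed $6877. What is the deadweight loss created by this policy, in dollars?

0

Rearranging demand gives Qd = 35011 - 5P. Setting quantity demanded equal to quantity supplied, 35011 - 5P = 7P - 11789, gives P* = 3900 and Q* = 15511.
Since 6877 is above P* = 3900, the ceiling does not bind and the free-market outcome prevails.
Since the control does not bind, no trades are prevented and deadweight loss is zero.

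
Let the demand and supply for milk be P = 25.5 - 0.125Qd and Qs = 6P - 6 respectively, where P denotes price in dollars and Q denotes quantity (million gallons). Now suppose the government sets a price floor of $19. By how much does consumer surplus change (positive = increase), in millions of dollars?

Rearranging demand gives Qd = 204 - 8P. In a free market, 204 - 8P = 6P - 6 gives the equilibrium P* = 15, Q* = 84.
The floor of 19 is above the equilibrium price 15, so it binds.
At P = 19: Qd = 204 - 8·19 = 52 and Qs = 6·19 - 6 = 108.
Consumer surplus without the control is ½ · (25.5 - 15) · 84 = 441.
With the floor, consumers buy 52 units at 19, so CS = ½ · (25.5 - 19) · 52 = 169.
Change in consumer surplus = 169 - 441 = -272.

-272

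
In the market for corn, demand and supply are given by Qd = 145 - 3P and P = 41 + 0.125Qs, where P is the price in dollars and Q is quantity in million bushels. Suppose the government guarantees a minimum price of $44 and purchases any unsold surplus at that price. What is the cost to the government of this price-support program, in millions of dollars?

Rearranging supply gives Qs = 8P - 328. Without the control the market clears where 145 - 3P = 8P - 328, i.e. P* = 43 and Q* = 16.
Since 44 > 43, the floor is binding.
At P = 44: Qd = 145 - 3·44 = 13 and Qs = 8·44 - 328 = 24.
Surplus = Qs - Qd = 11.
Government expenditure = surplus × support price = 11 × 44 = 484.

484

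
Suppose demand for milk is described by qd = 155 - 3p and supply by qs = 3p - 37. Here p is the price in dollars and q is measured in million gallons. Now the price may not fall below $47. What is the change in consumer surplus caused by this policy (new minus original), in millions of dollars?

-547.5

Setting quantity demanded equal to quantity supplied, 155 - 3p = 3p - 37, gives p* = 32 and q* = 59.
The floor of 47 is above the equilibrium price 32, so it binds.
At p = 47: qd = 155 - 3·47 = 14 and qs = 3·47 - 37 = 104.
Consumer surplus without the control is ½ · (155/3 - 32) · 59 = 3481/6.
With the floor, consumers buy 14 units at 47, so CS = ½ · (155/3 - 47) · 14 = 98/3.
Change in consumer surplus = 98/3 - 3481/6 = -547.5.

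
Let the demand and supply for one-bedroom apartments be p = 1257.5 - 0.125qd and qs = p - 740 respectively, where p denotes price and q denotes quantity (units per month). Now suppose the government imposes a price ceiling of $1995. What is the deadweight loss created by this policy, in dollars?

0

Rearranging demand gives qd = 10060 - 8p. In a free market, 10060 - 8p = p - 740 gives the equilibrium p* = 1200, q* = 460.
Since 1995 is above p* = 1200, the ceiling does not bind and the free-market outcome prevails.
Since the control does not bind, no trades are prevented and deadweight loss is zero.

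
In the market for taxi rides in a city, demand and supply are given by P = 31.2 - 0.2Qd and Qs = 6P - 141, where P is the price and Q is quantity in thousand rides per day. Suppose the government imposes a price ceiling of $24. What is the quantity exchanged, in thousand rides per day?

3

Rearranging demand gives Qd = 156 - 5P. In a free market, 156 - 5P = 6P - 141 gives the equilibrium P* = 27, Q* = 21.
Since 24 < 27, the ceiling is binding.
At P = 24: Qd = 156 - 5·24 = 36 and Qs = 6·24 - 141 = 3.
The quantity actually transacted is the short side, supply: 3.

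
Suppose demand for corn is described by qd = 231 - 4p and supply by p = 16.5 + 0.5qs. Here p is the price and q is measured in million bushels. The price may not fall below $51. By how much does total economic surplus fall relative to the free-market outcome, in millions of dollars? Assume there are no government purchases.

294

Rearranging supply gives qs = 2p - 33. In a free market, 231 - 4p = 2p - 33 gives the equilibrium p* = 44, q* = 55.
The floor of 51 is above the equilibrium price 44, so it binds.
At p = 51: qd = 231 - 4·51 = 27 and qs = 2·51 - 33 = 69.
Quantity traded falls to 27. At q = 27 the demand price is (231 - 27)/4 = 51 and the supply price is (33 + 27)/2 = 30.
Deadweight loss = ½ · (51 - 30) · (55 - 27) = ½ · 21 · 28 = 294.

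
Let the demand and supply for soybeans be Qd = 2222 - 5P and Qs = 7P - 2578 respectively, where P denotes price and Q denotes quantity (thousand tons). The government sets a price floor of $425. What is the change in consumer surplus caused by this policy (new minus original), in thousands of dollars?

In a free market, 2222 - 5P = 7P - 2578 gives the equilibrium P* = 400, Q* = 222.
Because the floor (425) lies above the market-clearing price, it is binding.
At P = 425: Qd = 2222 - 5·425 = 97 and Qs = 7·425 - 2578 = 397.
Consumer surplus without the control is ½ · (444.4 - 400) · 222 = 4928.4.
With the floor, consumers buy 97 units at 425, so CS = ½ · (444.4 - 425) · 97 = 940.9.
Change in consumer surplus = 940.9 - 4928.4 = -3987.5.

-3987.5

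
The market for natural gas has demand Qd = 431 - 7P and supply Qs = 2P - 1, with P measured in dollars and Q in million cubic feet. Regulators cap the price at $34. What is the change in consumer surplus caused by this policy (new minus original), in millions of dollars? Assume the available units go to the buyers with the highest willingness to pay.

In a free market, 431 - 7P = 2P - 1 gives the equilibrium P* = 48, Q* = 95.
The ceiling of 34 is below the equilibrium price 48, so it binds.
At P = 34: Qd = 431 - 7·34 = 193 and Qs = 2·34 - 1 = 67.
Consumer surplus without the control is ½ · (431/7 - 48) · 95 = 9025/14.
With the ceiling, 67 units are sold at 34 (assume they go to the highest-value buyers). The demand price at Q = 67 is 52, so CS = ½ · [(431/7 - 34) + (52 - 34)] · 67 = 21373/14.
Change in consumer surplus = 21373/14 - 9025/14 = 882.

882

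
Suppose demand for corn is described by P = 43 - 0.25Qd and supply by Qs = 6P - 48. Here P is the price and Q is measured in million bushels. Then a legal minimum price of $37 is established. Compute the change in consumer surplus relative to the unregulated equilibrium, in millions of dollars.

Rearranging demand gives Qd = 172 - 4P. Without the control the market clears where 172 - 4P = 6P - 48, i.e. P* = 22 and Q* = 84.
Because the floor (37) lies above the market-clearing price, it is binding.
At P = 37: Qd = 172 - 4·37 = 24 and Qs = 6·37 - 48 = 174.
Consumer surplus without the control is ½ · (43 - 22) · 84 = 882.
With the floor, consumers buy 24 units at 37, so CS = ½ · (43 - 37) · 24 = 72.
Change in consumer surplus = 72 - 882 = -810.

-810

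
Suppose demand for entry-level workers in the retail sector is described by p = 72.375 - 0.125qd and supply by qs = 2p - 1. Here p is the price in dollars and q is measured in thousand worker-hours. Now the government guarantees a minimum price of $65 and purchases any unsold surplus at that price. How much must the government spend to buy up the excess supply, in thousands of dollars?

4550

Rearranging demand gives qd = 579 - 8p. Setting quantity demanded equal to quantity supplied, 579 - 8p = 2p - 1, gives p* = 58 and q* = 115.
Since 65 > 58, the floor is binding.
At p = 65: qd = 579 - 8·65 = 59 and qs = 2·65 - 1 = 129.
Surplus = qs - qd = 70.
Government expenditure = surplus × support price = 70 × 65 = 4550.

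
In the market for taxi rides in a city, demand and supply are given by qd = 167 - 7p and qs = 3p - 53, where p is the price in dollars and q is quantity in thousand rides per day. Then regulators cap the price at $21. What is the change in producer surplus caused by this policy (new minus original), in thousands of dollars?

Setting quantity demanded equal to quantity supplied, 167 - 7p = 3p - 53, gives p* = 22 and q* = 13.
The ceiling of 21 is below the equilibrium price 22, so it binds.
At p = 21: qd = 167 - 7·21 = 20 and qs = 3·21 - 53 = 10.
Producer surplus without the control is ½ · (22 - 53/3) · 13 = 169/6.
With the ceiling, producers sell 10 units at 21, so PS = ½ · (21 - 53/3) · 10 = 50/3.
Change in producer surplus = 50/3 - 169/6 = -11.5.

-11.5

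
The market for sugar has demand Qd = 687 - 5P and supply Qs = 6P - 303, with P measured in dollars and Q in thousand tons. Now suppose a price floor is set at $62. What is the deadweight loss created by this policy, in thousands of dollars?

0

Equilibrium: 687 - 5P = 6P - 303, so 990 = 11P and P* = 90, Q* = 237.
Since 62 is below P* = 90, the floor does not bind and the free-market outcome prevails.
Since the control does not bind, no trades are prevented and deadweight loss is zero.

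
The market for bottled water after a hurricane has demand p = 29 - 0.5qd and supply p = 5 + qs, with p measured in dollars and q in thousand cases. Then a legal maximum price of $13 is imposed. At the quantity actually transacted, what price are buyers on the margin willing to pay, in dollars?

Rearranging demand gives qd = 58 - 2p; rearranging supply gives qs = p - 5. Equilibrium: 58 - 2p = p - 5, so 63 = 3p and p* = 21, q* = 16.
The ceiling of 13 is below the equilibrium price 21, so it binds.
At p = 13: qd = 58 - 2·13 = 32 and qs = 13 - 5 = 8.
Only 8 units reach the market. On the demand curve, the marginal buyer's willingness to pay at q = 8 is (58 - 8)/2 = 25.

25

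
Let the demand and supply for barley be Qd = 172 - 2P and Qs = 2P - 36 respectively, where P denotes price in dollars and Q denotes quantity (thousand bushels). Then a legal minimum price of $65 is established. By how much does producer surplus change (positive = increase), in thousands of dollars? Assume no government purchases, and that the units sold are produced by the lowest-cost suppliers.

377

In a free market, 172 - 2P = 2P - 36 gives the equilibrium P* = 52, Q* = 68.
Since 65 > 52, the floor is binding.
At P = 65: Qd = 172 - 2·65 = 42 and Qs = 2·65 - 36 = 94.
Producer surplus without the control is ½ · (52 - 18) · 68 = 1156.
With the floor, 42 units are sold at 65. The supply price at Q = 42 is 39, so PS = ½ · [(65 - 18) + (65 - 39)] · 42 = 1533.
Change in producer surplus = 1533 - 1156 = 377.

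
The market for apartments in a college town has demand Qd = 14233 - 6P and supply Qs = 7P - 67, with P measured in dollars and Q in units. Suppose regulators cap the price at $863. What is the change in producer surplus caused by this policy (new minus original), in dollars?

-1612429.5

Without the control the market clears where 14233 - 6P = 7P - 67, i.e. P* = 1100 and Q* = 7633.
Since 863 < 1100, the ceiling is binding.
At P = 863: Qd = 14233 - 6·863 = 9055 and Qs = 7·863 - 67 = 5974.
Producer surplus without the control is ½ · (1100 - 67/7) · 7633 = 58262689/14.
With the ceiling, producers sell 5974 units at 863, so PS = ½ · (863 - 67/7) · 5974 = 17844338/7.
Change in producer surplus = 17844338/7 - 58262689/14 = -1612429.5.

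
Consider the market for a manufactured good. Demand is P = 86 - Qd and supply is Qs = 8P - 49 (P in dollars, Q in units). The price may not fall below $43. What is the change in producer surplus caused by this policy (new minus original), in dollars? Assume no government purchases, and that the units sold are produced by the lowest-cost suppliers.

1155

Rearranging demand gives Qd = 86 - P. Equilibrium: 86 - P = 8P - 49, so 135 = 9P and P* = 15, Q* = 71.
Since 43 > 15, the floor is binding.
At P = 43: Qd = 86 - 43 = 43 and Qs = 8·43 - 49 = 295.
Producer surplus without the control is ½ · (15 - 6.125) · 71 = 315.0625.
With the floor, 43 units are sold at 43. The supply price at Q = 43 is 11.5, so PS = ½ · [(43 - 6.125) + (43 - 11.5)] · 43 = 1470.0625.
Change in producer surplus = 1470.0625 - 315.0625 = 1155.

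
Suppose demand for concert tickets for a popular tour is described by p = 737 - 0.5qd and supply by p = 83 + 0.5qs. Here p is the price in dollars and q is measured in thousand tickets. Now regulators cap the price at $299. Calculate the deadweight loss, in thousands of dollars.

24642

Rearranging demand gives qd = 1474 - 2p; rearranging supply gives qs = 2p - 166. Setting quantity demanded equal to quantity supplied, 1474 - 2p = 2p - 166, gives p* = 410 and q* = 654.
Because the ceiling (299) lies below the market-clearing price, it is binding.
At p = 299: qd = 1474 - 2·299 = 876 and qs = 2·299 - 166 = 432.
Quantity traded falls to 432. At q = 432 the demand price is (1474 - 432)/2 = 521 and the supply price is (166 + 432)/2 = 299.
Deadweight loss = ½ · (521 - 299) · (654 - 432) = ½ · 222 · 222 = 24642.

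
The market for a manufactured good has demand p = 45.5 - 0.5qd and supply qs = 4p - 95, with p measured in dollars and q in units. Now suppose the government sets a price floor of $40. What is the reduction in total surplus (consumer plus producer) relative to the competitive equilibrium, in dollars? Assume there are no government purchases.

121.5

Rearranging demand gives qd = 91 - 2p. Equilibrium: 91 - 2p = 4p - 95, so 186 = 6p and p* = 31, q* = 29.
Because the floor (40) lies above the market-clearing price, it is binding.
At p = 40: qd = 91 - 2·40 = 11 and qs = 4·40 - 95 = 65.
Quantity traded falls to 11. At q = 11 the demand price is (91 - 11)/2 = 40 and the supply price is (95 + 11)/4 = 26.5.
Deadweight loss = ½ · (40 - 26.5) · (29 - 11) = ½ · 13.5 · 18 = 121.5.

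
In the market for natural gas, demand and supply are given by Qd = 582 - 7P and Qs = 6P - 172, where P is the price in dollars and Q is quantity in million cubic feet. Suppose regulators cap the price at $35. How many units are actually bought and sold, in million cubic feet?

38

Without the control the market clears where 582 - 7P = 6P - 172, i.e. P* = 58 and Q* = 176.
The ceiling of 35 is below the equilibrium price 58, so it binds.
At P = 35: Qd = 582 - 7·35 = 337 and Qs = 6·35 - 172 = 38.
The quantity actually transacted is the short side, supply: 38.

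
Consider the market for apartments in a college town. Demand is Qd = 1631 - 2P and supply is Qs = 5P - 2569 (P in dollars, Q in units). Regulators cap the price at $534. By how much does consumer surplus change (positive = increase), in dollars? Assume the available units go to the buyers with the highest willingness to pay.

Setting quantity demanded equal to quantity supplied, 1631 - 2P = 5P - 2569, gives P* = 600 and Q* = 431.
Since 534 < 600, the ceiling is binding.
At P = 534: Qd = 1631 - 2·534 = 563 and Qs = 5·534 - 2569 = 101.
Consumer surplus without the control is ½ · (815.5 - 600) · 431 = 46440.25.
With the ceiling, 101 units are sold at 534 (assume they go to the highest-value buyers). The demand price at Q = 101 is 765, so CS = ½ · [(815.5 - 534) + (765 - 534)] · 101 = 25881.25.
Change in consumer surplus = 25881.25 - 46440.25 = -20559.

-20559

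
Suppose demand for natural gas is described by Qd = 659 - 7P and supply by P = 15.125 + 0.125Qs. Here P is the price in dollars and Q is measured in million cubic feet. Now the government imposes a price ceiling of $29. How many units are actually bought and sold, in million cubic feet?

111

Rearranging supply gives Qs = 8P - 121. In a free market, 659 - 7P = 8P - 121 gives the equilibrium P* = 52, Q* = 295.
Since 29 < 52, the ceiling is binding.
At P = 29: Qd = 659 - 7·29 = 456 and Qs = 8·29 - 121 = 111.
The quantity actually transacted is the short side, supply: 111.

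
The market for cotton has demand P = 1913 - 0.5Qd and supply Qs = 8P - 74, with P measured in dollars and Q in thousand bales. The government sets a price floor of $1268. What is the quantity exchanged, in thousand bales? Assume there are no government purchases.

Rearranging demand gives Qd = 3826 - 2P. Equilibrium: 3826 - 2P = 8P - 74, so 3900 = 10P and P* = 390, Q* = 3046.
Since 1268 > 390, the floor is binding.
At P = 1268: Qd = 3826 - 2·1268 = 1290 and Qs = 8·1268 - 74 = 10070.
The quantity actually transacted is the short side, demand: 1290.

1290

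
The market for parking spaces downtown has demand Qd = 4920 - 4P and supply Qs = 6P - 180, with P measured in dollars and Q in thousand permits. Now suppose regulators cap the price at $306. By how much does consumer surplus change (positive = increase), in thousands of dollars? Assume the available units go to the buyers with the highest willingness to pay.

In a free market, 4920 - 4P = 6P - 180 gives the equilibrium P* = 510, Q* = 2880.
The ceiling of 306 is below the equilibrium price 510, so it binds.
At P = 306: Qd = 4920 - 4·306 = 3696 and Qs = 6·306 - 180 = 1656.
Consumer surplus without the control is ½ · (1230 - 510) · 2880 = 1036800.
With the ceiling, 1656 units are sold at 306 (assume they go to the highest-value buyers). The demand price at Q = 1656 is 816, so CS = ½ · [(1230 - 306) + (816 - 306)] · 1656 = 1187352.
Change in consumer surplus = 1187352 - 1036800 = 150552.

150552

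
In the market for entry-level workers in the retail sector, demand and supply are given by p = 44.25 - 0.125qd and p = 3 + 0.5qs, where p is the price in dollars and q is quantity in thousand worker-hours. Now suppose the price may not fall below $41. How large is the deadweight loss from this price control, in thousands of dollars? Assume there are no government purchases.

500

Rearranging demand gives qd = 354 - 8p; rearranging supply gives qs = 2p - 6. Equilibrium: 354 - 8p = 2p - 6, so 360 = 10p and p* = 36, q* = 66.
Because the floor (41) lies above the market-clearing price, it is binding.
At p = 41: qd = 354 - 8·41 = 26 and qs = 2·41 - 6 = 76.
Quantity traded falls to 26. At q = 26 the demand price is (354 - 26)/8 = 41 and the supply price is (6 + 26)/2 = 16.
Deadweight loss = ½ · (41 - 16) · (66 - 26) = ½ · 25 · 40 = 500.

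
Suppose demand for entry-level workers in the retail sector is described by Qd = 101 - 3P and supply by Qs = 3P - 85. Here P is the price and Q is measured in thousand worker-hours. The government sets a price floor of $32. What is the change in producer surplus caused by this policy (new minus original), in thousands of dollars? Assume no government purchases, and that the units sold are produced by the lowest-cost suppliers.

3.5

Equilibrium: 101 - 3P = 3P - 85, so 186 = 6P and P* = 31, Q* = 8.
The floor of 32 is above the equilibrium price 31, so it binds.
At P = 32: Qd = 101 - 3·32 = 5 and Qs = 3·32 - 85 = 11.
Producer surplus without the control is ½ · (31 - 85/3) · 8 = 32/3.
With the floor, 5 units are sold at 32. The supply price at Q = 5 is 30, so PS = ½ · [(32 - 85/3) + (32 - 30)] · 5 = 85/6.
Change in producer surplus = 85/6 - 32/3 = 3.5.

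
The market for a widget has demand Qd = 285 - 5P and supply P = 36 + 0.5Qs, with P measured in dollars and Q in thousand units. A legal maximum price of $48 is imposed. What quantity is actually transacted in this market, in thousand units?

24

Rearranging supply gives Qs = 2P - 72. Without the control the market clears where 285 - 5P = 2P - 72, i.e. P* = 51 and Q* = 30.
The ceiling of 48 is below the equilibrium price 51, so it binds.
At P = 48: Qd = 285 - 5·48 = 45 and Qs = 2·48 - 72 = 24.
The quantity actually transacted is the short side, supply: 24.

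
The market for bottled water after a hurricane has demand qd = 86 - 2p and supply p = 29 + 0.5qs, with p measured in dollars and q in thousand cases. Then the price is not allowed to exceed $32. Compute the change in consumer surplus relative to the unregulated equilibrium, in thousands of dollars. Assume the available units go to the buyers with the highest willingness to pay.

Rearranging supply gives qs = 2p - 58. Equilibrium: 86 - 2p = 2p - 58, so 144 = 4p and p* = 36, q* = 14.
Because the ceiling (32) lies below the market-clearing price, it is binding.
At p = 32: qd = 86 - 2·32 = 22 and qs = 2·32 - 58 = 6.
Consumer surplus without the control is ½ · (43 - 36) · 14 = 49.
With the ceiling, 6 units are sold at 32 (assume they go to the highest-value buyers). The demand price at q = 6 is 40, so CS = ½ · [(43 - 32) + (40 - 32)] · 6 = 57.
Change in consumer surplus = 57 - 49 = 8.

8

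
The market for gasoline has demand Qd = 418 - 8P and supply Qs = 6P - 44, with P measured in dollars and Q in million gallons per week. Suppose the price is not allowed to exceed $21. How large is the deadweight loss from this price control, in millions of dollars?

Without the control the market clears where 418 - 8P = 6P - 44, i.e. P* = 33 and Q* = 154.
Because the ceiling (21) lies below the market-clearing price, it is binding.
At P = 21: Qd = 418 - 8·21 = 250 and Qs = 6·21 - 44 = 82.
Quantity traded falls to 82. At Q = 82 the demand price is (418 - 82)/8 = 42 and the supply price is (44 + 82)/6 = 21.
Deadweight loss = ½ · (42 - 21) · (154 - 82) = ½ · 21 · 72 = 756.

756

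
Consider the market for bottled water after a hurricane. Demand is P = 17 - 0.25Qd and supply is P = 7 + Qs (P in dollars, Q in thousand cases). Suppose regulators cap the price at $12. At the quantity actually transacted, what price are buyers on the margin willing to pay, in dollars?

Rearranging demand gives Qd = 68 - 4P; rearranging supply gives Qs = P - 7. Equilibrium: 68 - 4P = P - 7, so 75 = 5P and P* = 15, Q* = 8.
The ceiling of 12 is below the equilibrium price 15, so it binds.
At P = 12: Qd = 68 - 4·12 = 20 and Qs = 12 - 7 = 5.
Only 5 units reach the market. On the demand curve, the marginal buyer's willingness to pay at Q = 5 is (68 - 5)/4 = 15.75.

15.75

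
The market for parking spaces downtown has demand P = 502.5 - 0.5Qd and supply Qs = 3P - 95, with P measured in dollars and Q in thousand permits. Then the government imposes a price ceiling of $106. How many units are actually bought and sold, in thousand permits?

223

Rearranging demand gives Qd = 1005 - 2P. Without the control the market clears where 1005 - 2P = 3P - 95, i.e. P* = 220 and Q* = 565.
Because the ceiling (106) lies below the market-clearing price, it is binding.
At P = 106: Qd = 1005 - 2·106 = 793 and Qs = 3·106 - 95 = 223.
The quantity actually transacted is the short side, supply: 223.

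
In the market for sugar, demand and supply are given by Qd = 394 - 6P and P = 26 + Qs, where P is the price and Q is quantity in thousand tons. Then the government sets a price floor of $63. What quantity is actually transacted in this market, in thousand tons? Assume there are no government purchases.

16

Rearranging supply gives Qs = P - 26. Equilibrium: 394 - 6P = P - 26, so 420 = 7P and P* = 60, Q* = 34.
The floor of 63 is above the equilibrium price 60, so it binds.
At P = 63: Qd = 394 - 6·63 = 16 and Qs = 63 - 26 = 37.
The quantity actually transacted is the short side, demand: 16.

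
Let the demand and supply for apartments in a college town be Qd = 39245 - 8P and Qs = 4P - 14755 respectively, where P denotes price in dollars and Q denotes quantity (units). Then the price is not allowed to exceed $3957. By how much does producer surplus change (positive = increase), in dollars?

In a free market, 39245 - 8P = 4P - 14755 gives the equilibrium P* = 4500, Q* = 3245.
The ceiling of 3957 is below the equilibrium price 4500, so it binds.
At P = 3957: Qd = 39245 - 8·3957 = 7589 and Qs = 4·3957 - 14755 = 1073.
Producer surplus without the control is ½ · (4500 - 3688.75) · 3245 = 1316253.125.
With the ceiling, producers sell 1073 units at 3957, so PS = ½ · (3957 - 3688.75) · 1073 = 143916.125.
Change in producer surplus = 143916.125 - 1316253.125 = -1172337.

-1172337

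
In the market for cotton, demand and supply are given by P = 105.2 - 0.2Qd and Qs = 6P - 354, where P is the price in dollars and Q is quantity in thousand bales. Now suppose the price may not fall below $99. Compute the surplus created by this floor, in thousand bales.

Rearranging demand gives Qd = 526 - 5P. Setting quantity demanded equal to quantity supplied, 526 - 5P = 6P - 354, gives P* = 80 and Q* = 126.
Because the floor (99) lies above the market-clearing price, it is binding.
At P = 99: Qd = 526 - 5·99 = 31 and Qs = 6·99 - 354 = 240.
Surplus = Qs - Qd = 240 - 31 = 209.

209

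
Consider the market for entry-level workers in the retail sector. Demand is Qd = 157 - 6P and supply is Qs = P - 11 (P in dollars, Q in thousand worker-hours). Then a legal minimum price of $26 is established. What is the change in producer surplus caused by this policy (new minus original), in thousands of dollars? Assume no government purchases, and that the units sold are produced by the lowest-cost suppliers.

Without the control the market clears where 157 - 6P = P - 11, i.e. P* = 24 and Q* = 13.
Since 26 > 24, the floor is binding.
At P = 26: Qd = 157 - 6·26 = 1 and Qs = 26 - 11 = 15.
Producer surplus without the control is ½ · (24 - 11) · 13 = 84.5.
With the floor, 1 units are sold at 26. The supply price at Q = 1 is 12, so PS = ½ · [(26 - 11) + (26 - 12)] · 1 = 14.5.
Change in producer surplus = 14.5 - 84.5 = -70.

-70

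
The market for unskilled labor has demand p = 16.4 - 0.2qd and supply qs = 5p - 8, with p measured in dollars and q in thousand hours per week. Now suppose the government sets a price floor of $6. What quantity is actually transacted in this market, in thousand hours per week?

37

Rearranging demand gives qd = 82 - 5p. In a free market, 82 - 5p = 5p - 8 gives the equilibrium p* = 9, q* = 37.
Since 6 is below p* = 9, the floor does not bind and the free-market outcome prevails.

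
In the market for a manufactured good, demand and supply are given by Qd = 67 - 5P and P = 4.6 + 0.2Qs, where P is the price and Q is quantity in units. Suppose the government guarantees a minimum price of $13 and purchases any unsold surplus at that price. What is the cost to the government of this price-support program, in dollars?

520

Rearranging supply gives Qs = 5P - 23. In a free market, 67 - 5P = 5P - 23 gives the equilibrium P* = 9, Q* = 22.
Since 13 > 9, the floor is binding.
At P = 13: Qd = 67 - 5·13 = 2 and Qs = 5·13 - 23 = 42.
Surplus = Qs - Qd = 40.
Government expenditure = surplus × support price = 40 × 13 = 520.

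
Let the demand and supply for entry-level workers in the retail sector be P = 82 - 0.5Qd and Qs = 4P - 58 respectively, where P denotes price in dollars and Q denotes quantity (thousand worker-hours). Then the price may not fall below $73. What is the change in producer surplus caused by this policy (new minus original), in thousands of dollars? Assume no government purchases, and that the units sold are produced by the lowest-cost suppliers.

0

Rearranging demand gives Qd = 164 - 2P. Equilibrium: 164 - 2P = 4P - 58, so 222 = 6P and P* = 37, Q* = 90.
Because the floor (73) lies above the market-clearing price, it is binding.
At P = 73: Qd = 164 - 2·73 = 18 and Qs = 4·73 - 58 = 234.
Producer surplus without the control is ½ · (37 - 14.5) · 90 = 1012.5.
With the floor, 18 units are sold at 73. The supply price at Q = 18 is 19, so PS = ½ · [(73 - 14.5) + (73 - 19)] · 18 = 1012.5.
Change in producer surplus = 1012.5 - 1012.5 = 0.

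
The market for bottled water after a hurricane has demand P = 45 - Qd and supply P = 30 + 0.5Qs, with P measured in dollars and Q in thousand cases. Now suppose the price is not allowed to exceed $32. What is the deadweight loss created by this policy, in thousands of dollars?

Rearranging demand gives Qd = 45 - P; rearranging supply gives Qs = 2P - 60. Setting quantity demanded equal to quantity supplied, 45 - P = 2P - 60, gives P* = 35 and Q* = 10.
Because the ceiling (32) lies below the market-clearing price, it is binding.
At P = 32: Qd = 45 - 32 = 13 and Qs = 2·32 - 60 = 4.
Quantity traded falls to 4. At Q = 4 the demand price is 45 - 4 = 41 and the supply price is (60 + 4)/2 = 32.
Deadweight loss = ½ · (41 - 32) · (10 - 4) = ½ · 9 · 6 = 27.

27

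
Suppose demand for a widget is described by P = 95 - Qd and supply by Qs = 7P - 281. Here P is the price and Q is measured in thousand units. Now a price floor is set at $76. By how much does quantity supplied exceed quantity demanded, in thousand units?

232

Rearranging demand gives Qd = 95 - P. Equilibrium: 95 - P = 7P - 281, so 376 = 8P and P* = 47, Q* = 48.
The floor of 76 is above the equilibrium price 47, so it binds.
At P = 76: Qd = 95 - 76 = 19 and Qs = 7·76 - 281 = 251.
Surplus = Qs - Qd = 251 - 19 = 232.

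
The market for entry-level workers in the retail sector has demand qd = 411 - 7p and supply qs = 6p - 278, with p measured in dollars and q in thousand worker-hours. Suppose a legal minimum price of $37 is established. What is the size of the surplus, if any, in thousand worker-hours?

Without the control the market clears where 411 - 7p = 6p - 278, i.e. p* = 53 and q* = 40.
The floor of 37 is below the equilibrium price 53, so it is not binding; the market clears at p* = 53, q* = 40.
Since the control does not bind, there is no surplus.

0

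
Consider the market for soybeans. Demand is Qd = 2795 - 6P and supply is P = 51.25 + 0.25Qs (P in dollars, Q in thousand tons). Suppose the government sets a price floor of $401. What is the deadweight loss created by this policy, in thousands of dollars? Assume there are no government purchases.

Rearranging supply gives Qs = 4P - 205. In a free market, 2795 - 6P = 4P - 205 gives the equilibrium P* = 300, Q* = 995.
Because the floor (401) lies above the market-clearing price, it is binding.
At P = 401: Qd = 2795 - 6·401 = 389 and Qs = 4·401 - 205 = 1399.
Quantity traded falls to 389. At Q = 389 the demand price is (2795 - 389)/6 = 401 and the supply price is (205 + 389)/4 = 148.5.
Deadweight loss = ½ · (401 - 148.5) · (995 - 389) = ½ · 252.5 · 606 = 76507.5.

76507.5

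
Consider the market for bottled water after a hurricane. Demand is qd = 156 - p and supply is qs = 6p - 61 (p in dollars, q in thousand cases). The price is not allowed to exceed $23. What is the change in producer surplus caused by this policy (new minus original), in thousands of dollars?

-808

Without the control the market clears where 156 - p = 6p - 61, i.e. p* = 31 and q* = 125.
Since 23 < 31, the ceiling is binding.
At p = 23: qd = 156 - 23 = 133 and qs = 6·23 - 61 = 77.
Producer surplus without the control is ½ · (31 - 61/6) · 125 = 15625/12.
With the ceiling, producers sell 77 units at 23, so PS = ½ · (23 - 61/6) · 77 = 5929/12.
Change in producer surplus = 5929/12 - 15625/12 = -808.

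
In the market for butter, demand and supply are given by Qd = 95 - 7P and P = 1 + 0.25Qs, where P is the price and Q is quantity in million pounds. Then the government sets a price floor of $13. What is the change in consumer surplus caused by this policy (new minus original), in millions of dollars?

Rearranging supply gives Qs = 4P - 4. Setting quantity demanded equal to quantity supplied, 95 - 7P = 4P - 4, gives P* = 9 and Q* = 32.
Because the floor (13) lies above the market-clearing price, it is binding.
At P = 13: Qd = 95 - 7·13 = 4 and Qs = 4·13 - 4 = 48.
Consumer surplus without the control is ½ · (95/7 - 9) · 32 = 512/7.
With the floor, consumers buy 4 units at 13, so CS = ½ · (95/7 - 13) · 4 = 8/7.
Change in consumer surplus = 8/7 - 512/7 = -72.

-72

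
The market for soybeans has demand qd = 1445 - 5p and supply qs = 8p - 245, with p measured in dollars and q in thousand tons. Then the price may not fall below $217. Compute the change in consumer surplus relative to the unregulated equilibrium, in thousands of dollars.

Setting quantity demanded equal to quantity supplied, 1445 - 5p = 8p - 245, gives p* = 130 and q* = 795.
Since 217 > 130, the floor is binding.
At p = 217: qd = 1445 - 5·217 = 360 and qs = 8·217 - 245 = 1491.
Consumer surplus without the control is ½ · (289 - 130) · 795 = 63202.5.
With the floor, consumers buy 360 units at 217, so CS = ½ · (289 - 217) · 360 = 12960.
Change in consumer surplus = 12960 - 63202.5 = -50242.5.

-50242.5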